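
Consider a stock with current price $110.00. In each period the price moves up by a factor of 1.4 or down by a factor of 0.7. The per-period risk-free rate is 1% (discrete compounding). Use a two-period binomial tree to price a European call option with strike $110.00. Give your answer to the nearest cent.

Risk-neutral probability p = (1 + 0.01 − 0.7)/(1.4 − 0.7) = 0.3100/0.7000 = 0.4429
Terminal stock prices: S_uu = 215.6, S_ud = 107.8, S_dd = 53.9
Terminal payoffs (S − K): max(105.6, 0) = 105.6, max(-2.2, 0) = 0, max(-56.1, 0) = 0
Node u (S = 154): V_u = 1/1.01·[0.4429·105.6000 + 0.5571·0.0000] = 46.3027
Node d (S = 77): V_d = 1/1.01·[0.4429·0.0000 + 0.5571·0.0000] = 0.0000
Node 0 (S = 110): V_0 = 1/1.01·[0.4429·46.3027 + 0.5571·0.0000] = 20.3025

$20.30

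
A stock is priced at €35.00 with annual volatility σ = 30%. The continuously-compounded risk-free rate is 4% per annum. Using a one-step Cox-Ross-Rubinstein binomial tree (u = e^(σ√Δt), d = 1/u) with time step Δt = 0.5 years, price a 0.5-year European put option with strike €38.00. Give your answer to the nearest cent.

CRR parameters: u = e^(σ√Δt) = e^(0.3·√0.5) = 1.2363, d = 1/u = 0.8089
Per-period rate: rΔt = 0.04·0.5 = 0.02, so R = e^0.02 = 1.0202
Risk-neutral probability p = (e^0.02 − 0.8089)/(1.2363 − 0.8089) = 0.2113/0.4275 = 0.4944
Terminal stock prices: S_u = 43.27, S_d = 28.31
Terminal payoffs (K − S): max(-5.271, 0) = 0, max(9.69, 0) = 9.69
Node 0 (S = 35): V_0 = e^(−0.02)·[0.4944·0.0000 + 0.5056·9.6900] = 4.8020

€4.80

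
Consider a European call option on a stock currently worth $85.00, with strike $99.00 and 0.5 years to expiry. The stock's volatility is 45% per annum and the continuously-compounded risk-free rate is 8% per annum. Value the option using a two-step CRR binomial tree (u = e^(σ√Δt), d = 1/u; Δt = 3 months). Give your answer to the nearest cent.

$7.87

CRR parameters: u = e^(σ√Δt) = e^(0.45·√0.25) = 1.2523, d = 1/u = 0.7985
Per-period rate: rΔt = 0.08·0.25 = 0.02, so R = e^0.02 = 1.0202
Risk-neutral probability p = (e^0.02 − 0.7985)/(1.2523 − 0.7985) = 0.2217/0.4538 = 0.4885
Terminal stock prices: S_uu = 133.3, S_ud = 85, S_dd = 54.2
Terminal payoffs (S − K): max(34.31, 0) = 34.31, max(-14, 0) = 0, max(-44.8, 0) = 0
Node u (S = 106.4): V_u = e^(−0.02)·[0.4885·34.3065 + 0.5115·0.0000] = 16.4269
Node d (S = 67.87): V_d = e^(−0.02)·[0.4885·0.0000 + 0.5115·0.0000] = 0.0000
Node 0 (S = 85): V_0 = e^(−0.02)·[0.4885·16.4269 + 0.5115·0.0000] = 7.8657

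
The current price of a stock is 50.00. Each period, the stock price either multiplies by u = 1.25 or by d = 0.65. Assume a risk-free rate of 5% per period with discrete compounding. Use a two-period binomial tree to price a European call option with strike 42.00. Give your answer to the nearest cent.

Risk-neutral probability p = (1 + 0.05 − 0.65)/(1.25 − 0.65) = 0.4000/0.6000 = 0.6667
Terminal stock prices: S_uu = 78.12, S_ud = 40.62, S_dd = 21.13
Terminal payoffs (S − K): max(36.12, 0) = 36.12, max(-1.375, 0) = 0, max(-20.87, 0) = 0
Node u (S = 62.5): V_u = 1/1.05·[0.6667·36.1250 + 0.3333·0.0000] = 22.9365
Node d (S = 32.5): V_d = 1/1.05·[0.6667·0.0000 + 0.3333·0.0000] = 0.0000
Node 0 (S = 50): V_0 = 1/1.05·[0.6667·22.9365 + 0.3333·0.0000] = 14.5629

14.56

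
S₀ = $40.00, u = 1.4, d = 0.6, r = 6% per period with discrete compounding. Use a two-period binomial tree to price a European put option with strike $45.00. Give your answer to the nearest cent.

$9.88

Risk-neutral probability p = (1 + 0.06 − 0.6)/(1.4 − 0.6) = 0.4600/0.8000 = 0.5750
Terminal stock prices: S_uu = 78.4, S_ud = 33.6, S_dd = 14.4
Terminal payoffs (K − S): max(-33.4, 0) = 0, max(11.4, 0) = 11.4, max(30.6, 0) = 30.6
Node u (S = 56): V_u = 1/1.06·[0.5750·0.0000 + 0.4250·11.4000] = 4.5708
Node d (S = 24): V_d = 1/1.06·[0.5750·11.4000 + 0.4250·30.6000] = 18.4528
Node 0 (S = 40): V_0 = 1/1.06·[0.5750·4.5708 + 0.4250·18.4528] = 9.8780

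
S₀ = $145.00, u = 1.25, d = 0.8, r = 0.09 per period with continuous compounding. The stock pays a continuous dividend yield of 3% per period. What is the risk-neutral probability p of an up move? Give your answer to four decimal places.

Per-period risk-free factor R = e^0.09 = 1.0942; dividend-adjusted growth = e^(0.09−0.03) = 1.0618.
Risk-neutral probability p = (1.0618 − 0.8)/(1.25 − 0.8) = 0.2618/0.4500 = 0.5819

p = 0.5819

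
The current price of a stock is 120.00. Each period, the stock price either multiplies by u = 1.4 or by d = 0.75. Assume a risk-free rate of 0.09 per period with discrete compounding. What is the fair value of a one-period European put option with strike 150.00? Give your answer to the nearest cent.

Risk-neutral probability p = (1 + 0.09 − 0.75)/(1.4 − 0.75) = 0.3400/0.6500 = 0.5231
Terminal stock prices: S_u = 168, S_d = 90
Terminal payoffs (K − S): max(-18, 0) = 0, max(60, 0) = 60
Node 0 (S = 120): V_0 = 1/1.09·[0.5231·0.0000 + 0.4769·60.0000] = 26.2526

26.25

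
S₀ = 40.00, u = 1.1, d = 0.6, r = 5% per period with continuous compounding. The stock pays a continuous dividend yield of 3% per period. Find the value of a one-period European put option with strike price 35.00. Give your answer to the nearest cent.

Per-period risk-free factor R = e^0.05 = 1.0513; dividend-adjusted growth = e^(0.05−0.03) = 1.0202.
Risk-neutral probability p = (1.0202 − 0.6)/(1.1 − 0.6) = 0.4202/0.5000 = 0.8404
Terminal stock prices: S_u = 44, S_d = 24
Terminal payoffs (K − S): max(-9, 0) = 0, max(11, 0) = 11
Node 0 (S = 40): V_0 = e^(−0.05)·[0.8404·0.0000 + 0.1596·11.0000] = 1.6700

1.67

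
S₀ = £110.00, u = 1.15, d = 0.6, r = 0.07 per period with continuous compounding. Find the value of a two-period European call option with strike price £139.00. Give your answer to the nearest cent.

Risk-neutral probability p = (e^0.07 − 0.6)/(1.15 − 0.6) = 0.4725/0.5500 = 0.8591
Terminal stock prices: S_uu = 145.5, S_ud = 75.9, S_dd = 39.6
Terminal payoffs (S − K): max(6.475, 0) = 6.475, max(-63.1, 0) = 0, max(-99.4, 0) = 0
Node u (S = 126.5): V_u = e^(−0.07)·[0.8591·6.4750 + 0.1409·0.0000] = 5.1866
Node d (S = 66): V_d = e^(−0.07)·[0.8591·0.0000 + 0.1409·0.0000] = 0.0000
Node 0 (S = 110): V_0 = e^(−0.07)·[0.8591·5.1866 + 0.1409·0.0000] = 4.1546

£4.15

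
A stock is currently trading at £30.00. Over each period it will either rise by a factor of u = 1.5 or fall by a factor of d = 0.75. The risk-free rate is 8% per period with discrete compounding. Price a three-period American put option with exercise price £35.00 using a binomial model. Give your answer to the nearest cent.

£7.54

Risk-neutral probability p = (1 + 0.08 − 0.75)/(1.5 − 0.75) = 0.3300/0.7500 = 0.4400
Terminal stock prices: S_uuu = 101.2, S_uud = 50.62, S_udd = 25.31, S_ddd = 12.66
Terminal payoffs (K − S): max(-66.25, 0) = 0, max(-15.62, 0) = 0, max(9.688, 0) = 9.688, max(22.34, 0) = 22.34
Node uu (S = 67.5): continuation = 1/1.08·[0.4400·0.0000 + 0.5600·0.0000] = 0.0000; exercise value = 0.0000 ≤ continuation, so V_uu = 0.0000
Node ud (S = 33.75): continuation = 1/1.08·[0.4400·0.0000 + 0.5600·9.6875] = 5.0231; exercise value = 1.2500 ≤ continuation, so V_ud = 5.0231
Node dd (S = 16.88): continuation = 1/1.08·[0.4400·9.6875 + 0.5600·22.3438] = 15.5324; exercise value = 18.1250 > continuation, so V_dd = 18.1250 (exercise)
Node u (S = 45): continuation = 1/1.08·[0.4400·0.0000 + 0.5600·5.0231] = 2.6046; exercise value = 0.0000 ≤ continuation, so V_u = 2.6046
Node d (S = 22.5): continuation = 1/1.08·[0.4400·5.0231 + 0.5600·18.1250] = 11.4446; exercise value = 12.5000 > continuation, so V_d = 12.5000 (exercise)
Node 0 (S = 30): continuation = 1/1.08·[0.4400·2.6046 + 0.5600·12.5000] = 7.5426; exercise value = 5.0000 ≤ continuation, so V_0 = 7.5426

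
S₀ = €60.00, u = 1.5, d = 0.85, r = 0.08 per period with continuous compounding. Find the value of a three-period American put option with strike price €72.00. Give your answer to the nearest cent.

€13.24

Risk-neutral probability p = (e^0.08 − 0.85)/(1.5 − 0.85) = 0.2333/0.6500 = 0.3589
Terminal stock prices: S_uuu = 202.5, S_uud = 114.8, S_udd = 65.02, S_ddd = 36.85
Terminal payoffs (K − S): max(-130.5, 0) = 0, max(-42.75, 0) = 0, max(6.975, 0) = 6.975, max(35.15, 0) = 35.15
Node uu (S = 135): continuation = e^(−0.08)·[0.3589·0.0000 + 0.6411·0.0000] = 0.0000; exercise value = 0.0000 ≤ continuation, so V_uu = 0.0000
Node ud (S = 76.5): continuation = e^(−0.08)·[0.3589·0.0000 + 0.6411·6.9750] = 4.1279; exercise value = 0.0000 ≤ continuation, so V_ud = 4.1279
Node dd (S = 43.35): continuation = e^(−0.08)·[0.3589·6.9750 + 0.6411·35.1525] = 23.1144; exercise value = 28.6500 > continuation, so V_dd = 28.6500 (exercise)
Node u (S = 90): continuation = e^(−0.08)·[0.3589·0.0000 + 0.6411·4.1279] = 2.4429; exercise value = 0.0000 ≤ continuation, so V_u = 2.4429
Node d (S = 51): continuation = e^(−0.08)·[0.3589·4.1279 + 0.6411·28.6500] = 18.3229; exercise value = 21.0000 > continuation, so V_d = 21.0000 (exercise)
Node 0 (S = 60): continuation = e^(−0.08)·[0.3589·2.4429 + 0.6411·21.0000] = 13.2373; exercise value = 12.0000 ≤ continuation, so V_0 = 13.2373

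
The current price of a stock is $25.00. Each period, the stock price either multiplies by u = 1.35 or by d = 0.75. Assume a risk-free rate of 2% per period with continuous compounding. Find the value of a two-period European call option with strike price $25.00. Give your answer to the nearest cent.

$4.16

Risk-neutral probability p = (e^0.02 − 0.75)/(1.35 − 0.75) = 0.2702/0.6000 = 0.4503
Terminal stock prices: S_uu = 45.56, S_ud = 25.31, S_dd = 14.06
Terminal payoffs (S − K): max(20.56, 0) = 20.56, max(0.3125, 0) = 0.3125, max(-10.94, 0) = 0
Node u (S = 33.75): V_u = e^(−0.02)·[0.4503·20.5625 + 0.5497·0.3125] = 9.2450
Node d (S = 18.75): V_d = e^(−0.02)·[0.4503·0.3125 + 0.5497·0.0000] = 0.1379
Node 0 (S = 25): V_0 = e^(−0.02)·[0.4503·9.2450 + 0.5497·0.1379] = 4.1552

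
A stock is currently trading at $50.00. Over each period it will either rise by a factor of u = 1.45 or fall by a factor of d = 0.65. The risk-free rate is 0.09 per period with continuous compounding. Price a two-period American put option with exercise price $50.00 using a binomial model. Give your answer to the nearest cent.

$7.71

Risk-neutral probability p = (e^0.09 − 0.65)/(1.45 − 0.65) = 0.4442/0.8000 = 0.5552
Terminal stock prices: S_uu = 105.1, S_ud = 47.12, S_dd = 21.13
Terminal payoffs (K − S): max(-55.12, 0) = 0, max(2.875, 0) = 2.875, max(28.87, 0) = 28.87
Node u (S = 72.5): continuation = e^(−0.09)·[0.5552·0.0000 + 0.4448·2.8750] = 1.1687; exercise value = 0.0000 ≤ continuation, so V_u = 1.1687
Node d (S = 32.5): continuation = e^(−0.09)·[0.5552·2.8750 + 0.4448·28.8750] = 13.1966; exercise value = 17.5000 > continuation, so V_d = 17.5000 (exercise)
Node 0 (S = 50): continuation = e^(−0.09)·[0.5552·1.1687 + 0.4448·17.5000] = 7.7068; exercise value = 0.0000 ≤ continuation, so V_0 = 7.7068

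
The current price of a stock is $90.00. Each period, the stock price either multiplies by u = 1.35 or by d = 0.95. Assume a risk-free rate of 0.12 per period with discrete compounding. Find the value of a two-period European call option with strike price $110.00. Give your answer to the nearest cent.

Risk-neutral probability p = (1 + 0.12 − 0.95)/(1.35 − 0.95) = 0.1700/0.4000 = 0.4250
Terminal stock prices: S_uu = 164, S_ud = 115.4, S_dd = 81.22
Terminal payoffs (S − K): max(54.03, 0) = 54.03, max(5.425, 0) = 5.425, max(-28.78, 0) = 0
Node u (S = 121.5): V_u = 1/1.12·[0.4250·54.0250 + 0.5750·5.4250] = 23.2857
Node d (S = 85.5): V_d = 1/1.12·[0.4250·5.4250 + 0.5750·0.0000] = 2.0586
Node 0 (S = 90): V_0 = 1/1.12·[0.4250·23.2857 + 0.5750·2.0586] = 9.8930

$9.89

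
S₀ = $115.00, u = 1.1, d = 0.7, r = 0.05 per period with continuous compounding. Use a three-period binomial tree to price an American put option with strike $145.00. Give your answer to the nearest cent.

Risk-neutral probability p = (e^0.05 − 0.7)/(1.1 − 0.7) = 0.3513/0.4000 = 0.8782
Terminal stock prices: S_uuu = 153.1, S_uud = 97.41, S_udd = 61.98, S_ddd = 39.44
Terminal payoffs (K − S): max(-8.065, 0) = 0, max(47.59, 0) = 47.59, max(83.02, 0) = 83.02, max(105.6, 0) = 105.6
Node uu (S = 139.2): continuation = e^(−0.05)·[0.8782·0.0000 + 0.1218·47.5950] = 5.5154; exercise value = 5.8500 > continuation, so V_uu = 5.8500 (exercise)
Node ud (S = 88.55): continuation = e^(−0.05)·[0.8782·47.5950 + 0.1218·83.0150] = 49.3783; exercise value = 56.4500 > continuation, so V_ud = 56.4500 (exercise)
Node dd (S = 56.35): continuation = e^(−0.05)·[0.8782·83.0150 + 0.1218·105.5550] = 81.5783; exercise value = 88.6500 > continuation, so V_dd = 88.6500 (exercise)
Node u (S = 126.5): continuation = e^(−0.05)·[0.8782·5.8500 + 0.1218·56.4500] = 11.4283; exercise value = 18.5000 > continuation, so V_u = 18.5000 (exercise)
Node d (S = 80.5): continuation = e^(−0.05)·[0.8782·56.4500 + 0.1218·88.6500] = 57.4283; exercise value = 64.5000 > continuation, so V_d = 64.5000 (exercise)
Node 0 (S = 115): continuation = e^(−0.05)·[0.8782·18.5000 + 0.1218·64.5000] = 22.9283; exercise value = 30.0000 > continuation, so V_0 = 30.0000 (exercise)

$30.00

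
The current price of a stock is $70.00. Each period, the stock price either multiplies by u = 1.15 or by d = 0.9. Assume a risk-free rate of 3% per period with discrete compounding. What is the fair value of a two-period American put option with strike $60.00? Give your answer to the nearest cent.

Risk-neutral probability p = (1 + 0.03 − 0.9)/(1.15 − 0.9) = 0.1300/0.2500 = 0.5200
Terminal stock prices: S_uu = 92.57, S_ud = 72.45, S_dd = 56.7
Terminal payoffs (K − S): max(-32.57, 0) = 0, max(-12.45, 0) = 0, max(3.3, 0) = 3.3
Node u (S = 80.5): continuation = 1/1.03·[0.5200·0.0000 + 0.4800·0.0000] = 0.0000; exercise value = 0.0000 ≤ continuation, so V_u = 0.0000
Node d (S = 63): continuation = 1/1.03·[0.5200·0.0000 + 0.4800·3.3000] = 1.5379; exercise value = 0.0000 ≤ continuation, so V_d = 1.5379
Node 0 (S = 70): continuation = 1/1.03·[0.5200·0.0000 + 0.4800·1.5379] = 0.7167; exercise value = 0.0000 ≤ continuation, so V_0 = 0.7167

$0.72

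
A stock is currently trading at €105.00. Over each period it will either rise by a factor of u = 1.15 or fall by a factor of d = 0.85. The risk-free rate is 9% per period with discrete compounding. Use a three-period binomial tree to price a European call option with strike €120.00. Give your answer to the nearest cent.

Risk-neutral probability p = (1 + 0.09 − 0.85)/(1.15 − 0.85) = 0.2400/0.3000 = 0.8000
Terminal stock prices: S_uuu = 159.7, S_uud = 118, S_udd = 87.24, S_ddd = 64.48
Terminal payoffs (S − K): max(39.69, 0) = 39.69, max(-1.967, 0) = 0, max(-32.76, 0) = 0, max(-55.52, 0) = 0
Node uu (S = 138.9): V_uu = 1/1.09·[0.8000·39.6919 + 0.2000·0.0000] = 29.1317
Node ud (S = 102.6): V_ud = 1/1.09·[0.8000·0.0000 + 0.2000·0.0000] = 0.0000
Node dd (S = 75.86): V_dd = 1/1.09·[0.8000·0.0000 + 0.2000·0.0000] = 0.0000
Node u (S = 120.7): V_u = 1/1.09·[0.8000·29.1317 + 0.2000·0.0000] = 21.3810
Node d (S = 89.25): V_d = 1/1.09·[0.8000·0.0000 + 0.2000·0.0000] = 0.0000
Node 0 (S = 105): V_0 = 1/1.09·[0.8000·21.3810 + 0.2000·0.0000] = 15.6925

€15.69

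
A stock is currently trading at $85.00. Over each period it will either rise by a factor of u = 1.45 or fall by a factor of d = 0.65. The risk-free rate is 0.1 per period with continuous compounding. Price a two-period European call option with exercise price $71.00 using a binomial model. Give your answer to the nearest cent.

Risk-neutral probability p = (e^0.1 − 0.65)/(1.45 − 0.65) = 0.4552/0.8000 = 0.5690
Terminal stock prices: S_uu = 178.7, S_ud = 80.11, S_dd = 35.91
Terminal payoffs (S − K): max(107.7, 0) = 107.7, max(9.112, 0) = 9.112, max(-35.09, 0) = 0
Node u (S = 123.2): V_u = e^(−0.1)·[0.5690·107.7125 + 0.4310·9.1125] = 59.0065
Node d (S = 55.25): V_d = e^(−0.1)·[0.5690·9.1125 + 0.4310·0.0000] = 4.6913
Node 0 (S = 85): V_0 = e^(−0.1)·[0.5690·59.0065 + 0.4310·4.6913] = 32.2074

$32.21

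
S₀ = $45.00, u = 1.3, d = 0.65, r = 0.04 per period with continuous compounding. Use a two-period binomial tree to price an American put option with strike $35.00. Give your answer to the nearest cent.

Risk-neutral probability p = (e^0.04 − 0.65)/(1.3 − 0.65) = 0.3908/0.6500 = 0.6012
Terminal stock prices: S_uu = 76.05, S_ud = 38.02, S_dd = 19.01
Terminal payoffs (K − S): max(-41.05, 0) = 0, max(-3.025, 0) = 0, max(15.99, 0) = 15.99
Node u (S = 58.5): continuation = e^(−0.04)·[0.6012·0.0000 + 0.3988·0.0000] = 0.0000; exercise value = 0.0000 ≤ continuation, so V_u = 0.0000
Node d (S = 29.25): continuation = e^(−0.04)·[0.6012·0.0000 + 0.3988·15.9875] = 6.1251; exercise value = 5.7500 ≤ continuation, so V_d = 6.1251
Node 0 (S = 45): continuation = e^(−0.04)·[0.6012·0.0000 + 0.3988·6.1251] = 2.3466; exercise value = 0.0000 ≤ continuation, so V_0 = 2.3466

$2.35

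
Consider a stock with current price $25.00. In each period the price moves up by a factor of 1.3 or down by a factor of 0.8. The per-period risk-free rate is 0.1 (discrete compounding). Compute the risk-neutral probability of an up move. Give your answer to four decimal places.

p = 0.6000

Risk-neutral probability p = (1 + 0.1 − 0.8)/(1.3 − 0.8) = 0.3000/0.5000 = 0.6000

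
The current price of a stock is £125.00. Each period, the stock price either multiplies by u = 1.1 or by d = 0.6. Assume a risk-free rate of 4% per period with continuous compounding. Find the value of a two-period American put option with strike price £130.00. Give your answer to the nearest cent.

Risk-neutral probability p = (e^0.04 − 0.6)/(1.1 − 0.6) = 0.4408/0.5000 = 0.8816
Terminal stock prices: S_uu = 151.3, S_ud = 82.5, S_dd = 45
Terminal payoffs (K − S): max(-21.25, 0) = 0, max(47.5, 0) = 47.5, max(85, 0) = 85
Node u (S = 137.5): continuation = e^(−0.04)·[0.8816·0.0000 + 0.1184·47.5000] = 5.4025; exercise value = 0.0000 ≤ continuation, so V_u = 5.4025
Node d (S = 75): continuation = e^(−0.04)·[0.8816·47.5000 + 0.1184·85.0000] = 49.9026; exercise value = 55.0000 > continuation, so V_d = 55.0000 (exercise)
Node 0 (S = 125): continuation = e^(−0.04)·[0.8816·5.4025 + 0.1184·55.0000] = 10.8317; exercise value = 5.0000 ≤ continuation, so V_0 = 10.8317

£10.83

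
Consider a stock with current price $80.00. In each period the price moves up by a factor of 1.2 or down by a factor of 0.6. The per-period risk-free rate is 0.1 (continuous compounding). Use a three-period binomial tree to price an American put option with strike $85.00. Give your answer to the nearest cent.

Risk-neutral probability p = (e^0.1 − 0.6)/(1.2 − 0.6) = 0.5052/0.6000 = 0.8420
Terminal stock prices: S_uuu = 138.2, S_uud = 69.12, S_udd = 34.56, S_ddd = 17.28
Terminal payoffs (K − S): max(-53.24, 0) = 0, max(15.88, 0) = 15.88, max(50.44, 0) = 50.44, max(67.72, 0) = 67.72
Node uu (S = 115.2): continuation = e^(−0.1)·[0.8420·0.0000 + 0.1580·15.8800] = 2.2710; exercise value = 0.0000 ≤ continuation, so V_uu = 2.2710
Node ud (S = 57.6): continuation = e^(−0.1)·[0.8420·15.8800 + 0.1580·50.4400] = 19.3112; exercise value = 27.4000 > continuation, so V_ud = 27.4000 (exercise)
Node dd (S = 28.8): continuation = e^(−0.1)·[0.8420·50.4400 + 0.1580·67.7200] = 48.1112; exercise value = 56.2000 > continuation, so V_dd = 56.2000 (exercise)
Node u (S = 96): continuation = e^(−0.1)·[0.8420·2.2710 + 0.1580·27.4000] = 5.6485; exercise value = 0.0000 ≤ continuation, so V_u = 5.6485
Node d (S = 48): continuation = e^(−0.1)·[0.8420·27.4000 + 0.1580·56.2000] = 28.9112; exercise value = 37.0000 > continuation, so V_d = 37.0000 (exercise)
Node 0 (S = 80): continuation = e^(−0.1)·[0.8420·5.6485 + 0.1580·37.0000] = 9.5945; exercise value = 5.0000 ≤ continuation, so V_0 = 9.5945

$9.59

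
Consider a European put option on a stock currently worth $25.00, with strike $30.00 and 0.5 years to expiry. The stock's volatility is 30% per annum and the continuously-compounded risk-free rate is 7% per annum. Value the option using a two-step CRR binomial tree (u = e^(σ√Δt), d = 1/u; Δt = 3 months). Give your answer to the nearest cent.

$4.95

CRR parameters: u = e^(σ√Δt) = e^(0.3·√0.25) = 1.1618, d = 1/u = 0.8607
Per-period rate: rΔt = 0.07·0.25 = 0.0175, so R = e^0.0175 = 1.0177
Risk-neutral probability p = (e^0.0175 − 0.8607)/(1.1618 − 0.8607) = 0.1569/0.3011 = 0.5212
Terminal stock prices: S_uu = 33.75, S_ud = 25, S_dd = 18.52
Terminal payoffs (K − S): max(-3.746, 0) = 0, max(5, 0) = 5, max(11.48, 0) = 11.48
Node u (S = 29.05): V_u = e^(−0.0175)·[0.5212·0.0000 + 0.4788·5.0000] = 2.3525
Node d (S = 21.52): V_d = e^(−0.0175)·[0.5212·5.0000 + 0.4788·11.4795] = 7.9619
Node 0 (S = 25): V_0 = e^(−0.0175)·[0.5212·2.3525 + 0.4788·7.9619] = 4.9509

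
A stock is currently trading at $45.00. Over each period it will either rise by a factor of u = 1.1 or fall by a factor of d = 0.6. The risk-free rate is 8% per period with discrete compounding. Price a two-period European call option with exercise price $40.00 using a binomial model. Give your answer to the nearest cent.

Risk-neutral probability p = (1 + 0.08 − 0.6)/(1.1 − 0.6) = 0.4800/0.5000 = 0.9600
Terminal stock prices: S_uu = 54.45, S_ud = 29.7, S_dd = 16.2
Terminal payoffs (S − K): max(14.45, 0) = 14.45, max(-10.3, 0) = 0, max(-23.8, 0) = 0
Node u (S = 49.5): V_u = 1/1.08·[0.9600·14.4500 + 0.0400·0.0000] = 12.8444
Node d (S = 27): V_d = 1/1.08·[0.9600·0.0000 + 0.0400·0.0000] = 0.0000
Node 0 (S = 45): V_0 = 1/1.08·[0.9600·12.8444 + 0.0400·0.0000] = 11.4173

$11.42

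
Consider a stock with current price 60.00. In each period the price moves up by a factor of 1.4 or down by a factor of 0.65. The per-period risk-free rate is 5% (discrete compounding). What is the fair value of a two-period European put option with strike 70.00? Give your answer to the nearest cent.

Risk-neutral probability p = (1 + 0.05 − 0.65)/(1.4 − 0.65) = 0.4000/0.7500 = 0.5333
Terminal stock prices: S_uu = 117.6, S_ud = 54.6, S_dd = 25.35
Terminal payoffs (K − S): max(-47.6, 0) = 0, max(15.4, 0) = 15.4, max(44.65, 0) = 44.65
Node u (S = 84): V_u = 1/1.05·[0.5333·0.0000 + 0.4667·15.4000] = 6.8444
Node d (S = 39): V_d = 1/1.05·[0.5333·15.4000 + 0.4667·44.6500] = 27.6667
Node 0 (S = 60): V_0 = 1/1.05·[0.5333·6.8444 + 0.4667·27.6667] = 15.7728

15.77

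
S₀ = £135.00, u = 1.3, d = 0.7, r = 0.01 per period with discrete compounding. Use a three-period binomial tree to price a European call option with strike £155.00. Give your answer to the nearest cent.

£20.72

Risk-neutral probability p = (1 + 0.01 − 0.7)/(1.3 − 0.7) = 0.3100/0.6000 = 0.5167
Terminal stock prices: S_uuu = 296.6, S_uud = 159.7, S_udd = 85.99, S_ddd = 46.3
Terminal payoffs (S − K): max(141.6, 0) = 141.6, max(4.705, 0) = 4.705, max(-69.01, 0) = 0, max(-108.7, 0) = 0
Node uu (S = 228.2): V_uu = 1/1.01·[0.5167·141.5950 + 0.4833·4.7050] = 74.6847
Node ud (S = 122.8): V_ud = 1/1.01·[0.5167·4.7050 + 0.4833·0.0000] = 2.4068
Node dd (S = 66.15): V_dd = 1/1.01·[0.5167·0.0000 + 0.4833·0.0000] = 0.0000
Node u (S = 175.5): V_u = 1/1.01·[0.5167·74.6847 + 0.4833·2.4068] = 39.3568
Node d (S = 94.5): V_d = 1/1.01·[0.5167·2.4068 + 0.4833·0.0000] = 1.2312
Node 0 (S = 135): V_0 = 1/1.01·[0.5167·39.3568 + 0.4833·1.2312] = 20.7222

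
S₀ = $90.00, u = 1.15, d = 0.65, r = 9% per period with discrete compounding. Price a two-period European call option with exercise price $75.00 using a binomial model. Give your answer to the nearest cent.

Risk-neutral probability p = (1 + 0.09 − 0.65)/(1.15 − 0.65) = 0.4400/0.5000 = 0.8800
Terminal stock prices: S_uu = 119, S_ud = 67.27, S_dd = 38.03
Terminal payoffs (S − K): max(44.02, 0) = 44.02, max(-7.725, 0) = 0, max(-36.97, 0) = 0
Node u (S = 103.5): V_u = 1/1.09·[0.8800·44.0250 + 0.1200·0.0000] = 35.5431
Node d (S = 58.5): V_d = 1/1.09·[0.8800·0.0000 + 0.1200·0.0000] = 0.0000
Node 0 (S = 90): V_0 = 1/1.09·[0.8800·35.5431 + 0.1200·0.0000] = 28.6954

$28.70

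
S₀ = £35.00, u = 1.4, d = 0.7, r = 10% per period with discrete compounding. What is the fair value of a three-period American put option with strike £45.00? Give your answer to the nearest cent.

Risk-neutral probability p = (1 + 0.1 − 0.7)/(1.4 − 0.7) = 0.4000/0.7000 = 0.5714
Terminal stock prices: S_uuu = 96.04, S_uud = 48.02, S_udd = 24.01, S_ddd = 12
Terminal payoffs (K − S): max(-51.04, 0) = 0, max(-3.02, 0) = 0, max(20.99, 0) = 20.99, max(33, 0) = 33
Node uu (S = 68.6): continuation = 1/1.1·[0.5714·0.0000 + 0.4286·0.0000] = 0.0000; exercise value = 0.0000 ≤ continuation, so V_uu = 0.0000
Node ud (S = 34.3): continuation = 1/1.1·[0.5714·0.0000 + 0.4286·20.9900] = 8.1779; exercise value = 10.7000 > continuation, so V_ud = 10.7000 (exercise)
Node dd (S = 17.15): continuation = 1/1.1·[0.5714·20.9900 + 0.4286·32.9950] = 23.7591; exercise value = 27.8500 > continuation, so V_dd = 27.8500 (exercise)
Node u (S = 49): continuation = 1/1.1·[0.5714·0.0000 + 0.4286·10.7000] = 4.1688; exercise value = 0.0000 ≤ continuation, so V_u = 4.1688
Node d (S = 24.5): continuation = 1/1.1·[0.5714·10.7000 + 0.4286·27.8500] = 16.4091; exercise value = 20.5000 > continuation, so V_d = 20.5000 (exercise)
Node 0 (S = 35): continuation = 1/1.1·[0.5714·4.1688 + 0.4286·20.5000] = 10.1526; exercise value = 10.0000 ≤ continuation, so V_0 = 10.1526

£10.15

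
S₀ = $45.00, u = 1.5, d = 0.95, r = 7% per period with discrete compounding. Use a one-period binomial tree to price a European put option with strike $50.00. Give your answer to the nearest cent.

$5.30

Risk-neutral probability p = (1 + 0.07 − 0.95)/(1.5 − 0.95) = 0.1200/0.5500 = 0.2182
Terminal stock prices: S_u = 67.5, S_d = 42.75
Terminal payoffs (K − S): max(-17.5, 0) = 0, max(7.25, 0) = 7.25
Node 0 (S = 45): V_0 = 1/1.07·[0.2182·0.0000 + 0.7818·7.2500] = 5.2974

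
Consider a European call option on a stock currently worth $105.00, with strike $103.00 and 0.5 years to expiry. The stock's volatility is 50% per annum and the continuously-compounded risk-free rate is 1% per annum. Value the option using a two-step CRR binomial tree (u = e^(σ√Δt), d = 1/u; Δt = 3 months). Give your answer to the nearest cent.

$14.66

CRR parameters: u = e^(σ√Δt) = e^(0.5·√0.25) = 1.2840, d = 1/u = 0.7788
Per-period rate: rΔt = 0.01·0.25 = 0.0025, so R = e^0.0025 = 1.0025
Risk-neutral probability p = (e^0.0025 − 0.7788)/(1.2840 − 0.7788) = 0.2237/0.5052 = 0.4428
Terminal stock prices: S_uu = 173.1, S_ud = 105, S_dd = 63.69
Terminal payoffs (S − K): max(70.12, 0) = 70.12, max(2, 0) = 2, max(-39.31, 0) = 0
Node u (S = 134.8): V_u = e^(−0.0025)·[0.4428·70.1157 + 0.5572·2.0000] = 32.0798
Node d (S = 81.77): V_d = e^(−0.0025)·[0.4428·2.0000 + 0.5572·0.0000] = 0.8833
Node 0 (S = 105): V_0 = e^(−0.0025)·[0.4428·32.0798 + 0.5572·0.8833] = 14.6598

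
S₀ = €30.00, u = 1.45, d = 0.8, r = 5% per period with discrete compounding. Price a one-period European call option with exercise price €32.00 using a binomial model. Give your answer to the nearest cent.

Risk-neutral probability p = (1 + 0.05 − 0.8)/(1.45 − 0.8) = 0.2500/0.6500 = 0.3846
Terminal stock prices: S_u = 43.5, S_d = 24
Terminal payoffs (S − K): max(11.5, 0) = 11.5, max(-8, 0) = 0
Node 0 (S = 30): V_0 = 1/1.05·[0.3846·11.5000 + 0.6154·0.0000] = 4.2125

€4.21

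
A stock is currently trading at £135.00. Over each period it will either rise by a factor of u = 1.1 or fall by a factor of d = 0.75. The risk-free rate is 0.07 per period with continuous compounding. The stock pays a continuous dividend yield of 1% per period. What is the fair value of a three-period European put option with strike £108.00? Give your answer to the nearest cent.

Per-period risk-free factor R = e^0.07 = 1.0725; dividend-adjusted growth = e^(0.07−0.01) = 1.0618.
Risk-neutral probability p = (1.0618 − 0.75)/(1.1 − 0.75) = 0.3118/0.3500 = 0.8910
Terminal stock prices: S_uuu = 179.7, S_uud = 122.5, S_udd = 83.53, S_ddd = 56.95
Terminal payoffs (K − S): max(-71.69, 0) = 0, max(-14.51, 0) = 0, max(24.47, 0) = 24.47, max(51.05, 0) = 51.05
Node uu (S = 163.4): V_uu = e^(−0.07)·[0.8910·0.0000 + 0.1090·0.0000] = 0.0000
Node ud (S = 111.4): V_ud = e^(−0.07)·[0.8910·0.0000 + 0.1090·24.4688] = 2.4877
Node dd (S = 75.94): V_dd = e^(−0.07)·[0.8910·24.4688 + 0.1090·51.0469] = 25.5166
Node u (S = 148.5): V_u = e^(−0.07)·[0.8910·0.0000 + 0.1090·2.4877] = 0.2529
Node d (S = 101.2): V_d = e^(−0.07)·[0.8910·2.4877 + 0.1090·25.5166] = 4.6608
Node 0 (S = 135): V_0 = e^(−0.07)·[0.8910·0.2529 + 0.1090·4.6608] = 0.6839

£0.68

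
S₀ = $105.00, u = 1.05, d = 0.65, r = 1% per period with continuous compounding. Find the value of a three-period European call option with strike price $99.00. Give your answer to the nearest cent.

$15.96

Risk-neutral probability p = (e^0.01 − 0.65)/(1.05 − 0.65) = 0.3601/0.4000 = 0.9001
Terminal stock prices: S_uuu = 121.6, S_uud = 75.25, S_udd = 46.58, S_ddd = 28.84
Terminal payoffs (S − K): max(22.55, 0) = 22.55, max(-23.75, 0) = 0, max(-52.42, 0) = 0, max(-70.16, 0) = 0
Node uu (S = 115.8): V_uu = e^(−0.01)·[0.9001·22.5506 + 0.0999·0.0000] = 20.0964
Node ud (S = 71.66): V_ud = e^(−0.01)·[0.9001·0.0000 + 0.0999·0.0000] = 0.0000
Node dd (S = 44.36): V_dd = e^(−0.01)·[0.9001·0.0000 + 0.0999·0.0000] = 0.0000
Node u (S = 110.2): V_u = e^(−0.01)·[0.9001·20.0964 + 0.0999·0.0000] = 17.9093
Node d (S = 68.25): V_d = e^(−0.01)·[0.9001·0.0000 + 0.0999·0.0000] = 0.0000
Node 0 (S = 105): V_0 = e^(−0.01)·[0.9001·17.9093 + 0.0999·0.0000] = 15.9602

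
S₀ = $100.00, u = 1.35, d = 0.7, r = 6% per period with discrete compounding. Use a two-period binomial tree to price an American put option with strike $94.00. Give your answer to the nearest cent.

$10.10

Risk-neutral probability p = (1 + 0.06 − 0.7)/(1.35 − 0.7) = 0.3600/0.6500 = 0.5538
Terminal stock prices: S_uu = 182.3, S_ud = 94.5, S_dd = 49
Terminal payoffs (K − S): max(-88.25, 0) = 0, max(-0.5, 0) = 0, max(45, 0) = 45
Node u (S = 135): continuation = 1/1.06·[0.5538·0.0000 + 0.4462·0.0000] = 0.0000; exercise value = 0.0000 ≤ continuation, so V_u = 0.0000
Node d (S = 70): continuation = 1/1.06·[0.5538·0.0000 + 0.4462·45.0000] = 18.9405; exercise value = 24.0000 > continuation, so V_d = 24.0000 (exercise)
Node 0 (S = 100): continuation = 1/1.06·[0.5538·0.0000 + 0.4462·24.0000] = 10.1016; exercise value = 0.0000 ≤ continuation, so V_0 = 10.1016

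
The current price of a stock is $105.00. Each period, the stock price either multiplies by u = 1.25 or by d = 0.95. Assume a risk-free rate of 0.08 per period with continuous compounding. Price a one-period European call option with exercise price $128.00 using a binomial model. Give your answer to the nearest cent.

Risk-neutral probability p = (e^0.08 − 0.95)/(1.25 − 0.95) = 0.1333/0.3000 = 0.4443
Terminal stock prices: S_u = 131.2, S_d = 99.75
Terminal payoffs (S − K): max(3.25, 0) = 3.25, max(-28.25, 0) = 0
Node 0 (S = 105): V_0 = e^(−0.08)·[0.4443·3.2500 + 0.5557·0.0000] = 1.3329

$1.33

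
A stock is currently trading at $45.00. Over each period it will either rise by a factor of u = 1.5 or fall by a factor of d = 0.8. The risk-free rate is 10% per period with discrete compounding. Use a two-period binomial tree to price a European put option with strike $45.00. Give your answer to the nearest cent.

Risk-neutral probability p = (1 + 0.1 − 0.8)/(1.5 − 0.8) = 0.3000/0.7000 = 0.4286
Terminal stock prices: S_uu = 101.2, S_ud = 54, S_dd = 28.8
Terminal payoffs (K − S): max(-56.25, 0) = 0, max(-9, 0) = 0, max(16.2, 0) = 16.2
Node u (S = 67.5): V_u = 1/1.1·[0.4286·0.0000 + 0.5714·0.0000] = 0.0000
Node d (S = 36): V_d = 1/1.1·[0.4286·0.0000 + 0.5714·16.2000] = 8.4156
Node 0 (S = 45): V_0 = 1/1.1·[0.4286·0.0000 + 0.5714·8.4156] = 4.3717

$4.37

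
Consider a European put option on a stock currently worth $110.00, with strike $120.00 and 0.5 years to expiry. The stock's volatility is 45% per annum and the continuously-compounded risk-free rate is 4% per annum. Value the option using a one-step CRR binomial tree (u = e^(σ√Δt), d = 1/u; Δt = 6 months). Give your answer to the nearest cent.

$21.46

CRR parameters: u = e^(σ√Δt) = e^(0.45·√0.5) = 1.3746, d = 1/u = 0.7275
Per-period rate: rΔt = 0.04·0.5 = 0.02, so R = e^0.02 = 1.0202
Risk-neutral probability p = (e^0.02 − 0.7275)/(1.3746 − 0.7275) = 0.2927/0.6472 = 0.4523
Terminal stock prices: S_u = 151.2, S_d = 80.02
Terminal payoffs (K − S): max(-31.21, 0) = 0, max(39.98, 0) = 39.98
Node 0 (S = 110): V_0 = e^(−0.02)·[0.4523·0.0000 + 0.5477·39.9795] = 21.4621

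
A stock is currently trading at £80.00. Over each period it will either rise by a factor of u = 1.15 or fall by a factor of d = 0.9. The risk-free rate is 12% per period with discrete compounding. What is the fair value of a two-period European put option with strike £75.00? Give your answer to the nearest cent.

£0.12

Risk-neutral probability p = (1 + 0.12 − 0.9)/(1.15 − 0.9) = 0.2200/0.2500 = 0.8800
Terminal stock prices: S_uu = 105.8, S_ud = 82.8, S_dd = 64.8
Terminal payoffs (K − S): max(-30.8, 0) = 0, max(-7.8, 0) = 0, max(10.2, 0) = 10.2
Node u (S = 92): V_u = 1/1.12·[0.8800·0.0000 + 0.1200·0.0000] = 0.0000
Node d (S = 72): V_d = 1/1.12·[0.8800·0.0000 + 0.1200·10.2000] = 1.0929
Node 0 (S = 80): V_0 = 1/1.12·[0.8800·0.0000 + 0.1200·1.0929] = 0.1171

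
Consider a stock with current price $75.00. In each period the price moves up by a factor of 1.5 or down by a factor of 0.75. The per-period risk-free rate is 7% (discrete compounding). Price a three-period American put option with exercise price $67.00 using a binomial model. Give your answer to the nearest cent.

$7.98

Risk-neutral probability p = (1 + 0.07 − 0.75)/(1.5 − 0.75) = 0.3200/0.7500 = 0.4267
Terminal stock prices: S_uuu = 253.1, S_uud = 126.6, S_udd = 63.28, S_ddd = 31.64
Terminal payoffs (K − S): max(-186.1, 0) = 0, max(-59.56, 0) = 0, max(3.719, 0) = 3.719, max(35.36, 0) = 35.36
Node uu (S = 168.8): continuation = 1/1.07·[0.4267·0.0000 + 0.5733·0.0000] = 0.0000; exercise value = 0.0000 ≤ continuation, so V_uu = 0.0000
Node ud (S = 84.38): continuation = 1/1.07·[0.4267·0.0000 + 0.5733·3.7188] = 1.9926; exercise value = 0.0000 ≤ continuation, so V_ud = 1.9926
Node dd (S = 42.19): continuation = 1/1.07·[0.4267·3.7188 + 0.5733·35.3594] = 20.4293; exercise value = 24.8125 > continuation, so V_dd = 24.8125 (exercise)
Node u (S = 112.5): continuation = 1/1.07·[0.4267·0.0000 + 0.5733·1.9926] = 1.0677; exercise value = 0.0000 ≤ continuation, so V_u = 1.0677
Node d (S = 56.25): continuation = 1/1.07·[0.4267·1.9926 + 0.5733·24.8125] = 14.0897; exercise value = 10.7500 ≤ continuation, so V_d = 14.0897
Node 0 (S = 75): continuation = 1/1.07·[0.4267·1.0677 + 0.5733·14.0897] = 7.9754; exercise value = 0.0000 ≤ continuation, so V_0 = 7.9754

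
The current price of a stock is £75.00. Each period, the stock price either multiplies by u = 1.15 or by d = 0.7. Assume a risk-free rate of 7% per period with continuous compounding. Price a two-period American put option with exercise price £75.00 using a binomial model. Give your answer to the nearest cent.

£5.43

Risk-neutral probability p = (e^0.07 − 0.7)/(1.15 − 0.7) = 0.3725/0.4500 = 0.8278
Terminal stock prices: S_uu = 99.19, S_ud = 60.37, S_dd = 36.75
Terminal payoffs (K − S): max(-24.19, 0) = 0, max(14.63, 0) = 14.63, max(38.25, 0) = 38.25
Node u (S = 86.25): continuation = e^(−0.07)·[0.8278·0.0000 + 0.1722·14.6250] = 2.3482; exercise value = 0.0000 ≤ continuation, so V_u = 2.3482
Node d (S = 52.5): continuation = e^(−0.07)·[0.8278·14.6250 + 0.1722·38.2500] = 17.4295; exercise value = 22.5000 > continuation, so V_d = 22.5000 (exercise)
Node 0 (S = 75): continuation = e^(−0.07)·[0.8278·2.3482 + 0.1722·22.5000] = 5.4251; exercise value = 0.0000 ≤ continuation, so V_0 = 5.4251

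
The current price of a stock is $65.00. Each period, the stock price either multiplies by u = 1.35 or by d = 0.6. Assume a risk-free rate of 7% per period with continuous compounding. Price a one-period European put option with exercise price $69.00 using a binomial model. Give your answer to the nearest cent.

$10.35

Risk-neutral probability p = (e^0.07 − 0.6)/(1.35 − 0.6) = 0.4725/0.7500 = 0.6300
Terminal stock prices: S_u = 87.75, S_d = 39
Terminal payoffs (K − S): max(-18.75, 0) = 0, max(30, 0) = 30
Node 0 (S = 65): V_0 = e^(−0.07)·[0.6300·0.0000 + 0.3700·30.0000] = 10.3493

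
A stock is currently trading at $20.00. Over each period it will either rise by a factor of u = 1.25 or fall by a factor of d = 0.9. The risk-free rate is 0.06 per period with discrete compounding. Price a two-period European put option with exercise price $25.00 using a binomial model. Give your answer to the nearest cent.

$3.41

Risk-neutral probability p = (1 + 0.06 − 0.9)/(1.25 − 0.9) = 0.1600/0.3500 = 0.4571
Terminal stock prices: S_uu = 31.25, S_ud = 22.5, S_dd = 16.2
Terminal payoffs (K − S): max(-6.25, 0) = 0, max(2.5, 0) = 2.5, max(8.8, 0) = 8.8
Node u (S = 25): V_u = 1/1.06·[0.4571·0.0000 + 0.5429·2.5000] = 1.2803
Node d (S = 18): V_d = 1/1.06·[0.4571·2.5000 + 0.5429·8.8000] = 5.5849
Node 0 (S = 20): V_0 = 1/1.06·[0.4571·1.2803 + 0.5429·5.5849] = 3.4124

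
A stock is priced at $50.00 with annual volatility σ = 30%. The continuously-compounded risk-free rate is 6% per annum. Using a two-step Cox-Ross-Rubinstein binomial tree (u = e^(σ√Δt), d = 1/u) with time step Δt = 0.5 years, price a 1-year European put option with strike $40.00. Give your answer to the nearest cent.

CRR parameters: u = e^(σ√Δt) = e^(0.3·√0.5) = 1.2363, d = 1/u = 0.8089
Per-period rate: rΔt = 0.06·0.5 = 0.03, so R = e^0.03 = 1.0305
Risk-neutral probability p = (e^0.03 − 0.8089)/(1.2363 − 0.8089) = 0.2216/0.4275 = 0.5184
Terminal stock prices: S_uu = 76.42, S_ud = 50, S_dd = 32.71
Terminal payoffs (K − S): max(-36.42, 0) = 0, max(-10, 0) = 0, max(7.287, 0) = 7.287
Node u (S = 61.82): V_u = e^(−0.03)·[0.5184·0.0000 + 0.4816·0.0000] = 0.0000
Node d (S = 40.44): V_d = e^(−0.03)·[0.5184·0.0000 + 0.4816·7.2874] = 3.4058
Node 0 (S = 50): V_0 = e^(−0.03)·[0.5184·0.0000 + 0.4816·3.4058] = 1.5917

$1.59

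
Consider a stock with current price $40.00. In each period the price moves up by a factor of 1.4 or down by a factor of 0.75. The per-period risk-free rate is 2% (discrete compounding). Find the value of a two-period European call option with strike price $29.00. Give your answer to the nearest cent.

$14.26

Risk-neutral probability p = (1 + 0.02 − 0.75)/(1.4 − 0.75) = 0.2700/0.6500 = 0.4154
Terminal stock prices: S_uu = 78.4, S_ud = 42, S_dd = 22.5
Terminal payoffs (S − K): max(49.4, 0) = 49.4, max(13, 0) = 13, max(-6.5, 0) = 0
Node u (S = 56): V_u = 1/1.02·[0.4154·49.4000 + 0.5846·13.0000] = 27.5686
Node d (S = 30): V_d = 1/1.02·[0.4154·13.0000 + 0.5846·0.0000] = 5.2941
Node 0 (S = 40): V_0 = 1/1.02·[0.4154·27.5686 + 0.5846·5.2941] = 14.2614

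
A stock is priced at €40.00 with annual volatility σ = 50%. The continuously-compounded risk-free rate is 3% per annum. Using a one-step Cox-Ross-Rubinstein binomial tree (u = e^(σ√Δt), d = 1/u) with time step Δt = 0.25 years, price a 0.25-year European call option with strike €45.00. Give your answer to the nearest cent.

€2.86

CRR parameters: u = e^(σ√Δt) = e^(0.5·√0.25) = 1.2840, d = 1/u = 0.7788
Per-period rate: rΔt = 0.03·0.25 = 0.0075, so R = e^0.0075 = 1.0075
Risk-neutral probability p = (e^0.0075 − 0.7788)/(1.2840 − 0.7788) = 0.2287/0.5052 = 0.4527
Terminal stock prices: S_u = 51.36, S_d = 31.15
Terminal payoffs (S − K): max(6.361, 0) = 6.361, max(-13.85, 0) = 0
Node 0 (S = 40): V_0 = e^(−0.0075)·[0.4527·6.3610 + 0.5473·0.0000] = 2.8583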